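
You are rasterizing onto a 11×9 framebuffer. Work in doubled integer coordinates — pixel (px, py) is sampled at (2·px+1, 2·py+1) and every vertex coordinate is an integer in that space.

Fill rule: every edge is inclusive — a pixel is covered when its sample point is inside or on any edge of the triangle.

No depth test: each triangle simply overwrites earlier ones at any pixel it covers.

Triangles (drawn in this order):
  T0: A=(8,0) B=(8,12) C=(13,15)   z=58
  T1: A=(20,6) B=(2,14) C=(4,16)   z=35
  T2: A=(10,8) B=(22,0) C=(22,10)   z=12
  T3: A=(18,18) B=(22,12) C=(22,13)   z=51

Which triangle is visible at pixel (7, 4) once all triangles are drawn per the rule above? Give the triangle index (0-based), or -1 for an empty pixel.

T0:
  2·area = 60  (B↔C swapped to make it positive)
  edge (8, 0)→(13, 15): d=(5,15) inclusive
  edge (13, 15)→(8, 12): d=(-5,-3) inclusive
  edge (8, 12)→(8, 0): d=(0,-12) inclusive
    (4,1)@(9, 3): e=[0,48,12] → #  [on edge]
    (5,1)@(11, 3): e=[-30,54,36] → ·
    (4,2)@(9, 5): e=[10,38,12] → #
    (5,2)@(11, 5): e=[-20,44,36] → ·
    (4,3)@(9, 7): e=[20,28,12] → #
    (5,3)@(11, 7): e=[-10,34,36] → ·
    (1,4)@(3, 9): e=[120,0,-60] → ·  [on edge]
    (4,4)@(9, 9): e=[30,18,12] → #
    (5,4)@(11, 9): e=[0,24,36] → #  [on edge]
    (6,4)@(13, 9): e=[-30,30,60] → ·
    (4,5)@(9, 11): e=[40,8,12] → #
    (6,5)@(13, 11): e=[-20,20,60] → ·
    (6,7)@(13, 15): e=[0,0,60] → #  [on edge]
  covered (9 px):
    · · · · · · · · · · ·
    · · · · # · · · · · ·
    · · · · # · · · · · ·
    · · · · # · · · · · ·
    · · · · # # · · · · ·
    · · · · # # · · · · ·
    · · · · · # · · · · ·
    · · · · · · # · · · ·
    · · · · · · · · · · ·
T1:
  2·area = 52  (B↔C swapped to make it positive)
  edge (20, 6)→(4, 16): d=(-16,10) inclusive
  edge (4, 16)→(2, 14): d=(-2,-2) inclusive
  edge (2, 14)→(20, 6): d=(18,-8) inclusive
    (7,4)@(15, 9): e=[2,36,14] → #
    (8,4)@(17, 9): e=[-18,40,30] → ·
    (4,5)@(9, 11): e=[30,20,2] → #
    (5,5)@(11, 11): e=[10,24,18] → #
    (6,5)@(13, 11): e=[-10,28,34] → ·
    (7,5)@(15, 11): e=[-30,32,50] → ·
    (0,6)@(1, 13): e=[78,0,-26] → ·  [on edge]
    (2,6)@(5, 13): e=[38,8,6] → #
    (3,6)@(7, 13): e=[18,12,22] → #
    (4,6)@(9, 13): e=[-2,16,38] → ·
    (5,6)@(11, 13): e=[-22,20,54] → ·
    (1,7)@(3, 15): e=[26,0,26] → #  [on edge]
    (2,8)@(5, 17): e=[-26,0,78] → ·  [on edge]
  covered (7 px):
    · · · · · · · · · · ·
    · · · · · · · · · · ·
    · · · · · · · · · · ·
    · · · · · · · · · · ·
    · · · · · · · # · · ·
    · · · · # # · · · · ·
    · · # # · · · · · · ·
    · # # · · · · · · · ·
    · · · · · · · · · · ·
T2:
  2·area = 120
  edge (10, 8)→(22, 0): d=(12,-8) inclusive
  edge (22, 0)→(22, 10): d=(0,10) inclusive
  edge (22, 10)→(10, 8): d=(-12,-2) inclusive
    (10,0)@(21, 1): e=[4,10,106] → #
    (9,1)@(19, 3): e=[12,30,78] → #
    (7,2)@(15, 5): e=[4,70,46] → #
    (8,2)@(17, 5): e=[20,50,50] → #
    (6,3)@(13, 7): e=[12,90,18] → #
    (6,4)@(13, 9): e=[36,90,-6] → ·
    (7,4)@(15, 9): e=[52,70,-2] → ·
    (8,4)@(17, 9): e=[68,50,2] → #
    (8,5)@(17, 11): e=[92,50,-22] → ·
    (9,5)@(19, 11): e=[108,30,-18] → ·
    (10,5)@(21, 11): e=[124,10,-14] → ·
  covered (15 px):
    · · · · · · · · · · #
    · · · · · · · · · # #
    · · · · · · · # # # #
    · · · · · · # # # # #
    · · · · · · · · # # #
    · · · · · · · · · · ·
    · · · · · · · · · · ·
    · · · · · · · · · · ·
    · · · · · · · · · · ·
T3:
  2·area = 4
  edge (18, 18)→(22, 12): d=(4,-6) inclusive
  edge (22, 12)→(22, 13): d=(0,1) inclusive
  edge (22, 13)→(18, 18): d=(-4,5) inclusive
  covered (0 px):
    · · · · · · · · · · ·
    · · · · · · · · · · ·
    · · · · · · · · · · ·
    · · · · · · · · · · ·
    · · · · · · · · · · ·
    · · · · · · · · · · ·
    · · · · · · · · · · ·
    · · · · · · · · · · ·
    · · · · · · · · · · ·

Z-buffer (winner per pixel, '.' = empty):
  . . . . . . . . . . 2
  . . . . 0 . . . . 2 2
  . . . . 0 . . 2 2 2 2
  . . . . 0 . 2 2 2 2 2
  . . . . 0 0 . 1 2 2 2
  . . . . 1 1 . . . . .
  . . 1 1 . 0 . . . . .
  . 1 1 . . . 0 . . . .
  . . . . . . . . . . .

Final: 1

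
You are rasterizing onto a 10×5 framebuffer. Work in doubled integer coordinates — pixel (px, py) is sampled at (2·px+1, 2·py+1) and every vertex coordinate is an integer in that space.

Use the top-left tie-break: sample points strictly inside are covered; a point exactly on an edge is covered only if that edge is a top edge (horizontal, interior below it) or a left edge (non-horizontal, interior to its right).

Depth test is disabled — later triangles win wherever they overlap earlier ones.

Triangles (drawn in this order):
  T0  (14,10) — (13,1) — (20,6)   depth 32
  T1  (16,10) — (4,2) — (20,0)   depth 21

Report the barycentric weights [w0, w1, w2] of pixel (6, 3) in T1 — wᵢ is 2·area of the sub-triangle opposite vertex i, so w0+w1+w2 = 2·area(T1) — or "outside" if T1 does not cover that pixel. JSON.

T0:
  2·area = 58
  edge (14, 10)→(13, 1): d=(-1,-9) top-left  bias=+0
  edge (13, 1)→(20, 6): d=(7,5) right/bottom  bias=-1
  edge (20, 6)→(14, 10): d=(-6,4) right/bottom  bias=-1
    (6,0)@(13, 1): e=[0,0,58] → .  [on edge]
    (7,1)@(15, 3): e=[16,4,38] → X
    (8,1)@(17, 3): e=[34,-6,30] → .
    (7,2)@(15, 5): e=[14,18,26] → X
    (8,2)@(17, 5): e=[32,8,18] → X
    (9,2)@(19, 5): e=[50,-2,10] → .
    (7,3)@(15, 7): e=[12,32,14] → X
    (9,3)@(19, 7): e=[48,12,-2] → .
    (7,4)@(15, 9): e=[10,46,2] → X
    (8,4)@(17, 9): e=[28,36,-6] → .
  covered (6 px):
    . . . . . . . . . .
    . . . . . . . X . .
    . . . . . . . X X .
    . . . . . . . X X .
    . . . . . . . X . .
T1:
  2·area = 152
  edge (16, 10)→(4, 2): d=(-12,-8) top-left  bias=+0
  edge (4, 2)→(20, 0): d=(16,-2) top-left  bias=+0
  edge (20, 0)→(16, 10): d=(-4,10) right/bottom  bias=-1
    (6,0)@(13, 1): e=[84,2,66] → X
    (7,0)@(15, 1): e=[100,6,46] → X
    (8,0)@(17, 1): e=[116,10,26] → X
    (9,0)@(19, 1): e=[132,14,6] → X
    (3,1)@(7, 3): e=[12,22,118] → X
    (4,1)@(9, 3): e=[28,26,98] → X
    (5,1)@(11, 3): e=[44,30,78] → X
    (9,1)@(19, 3): e=[108,46,-2] → .
    (3,2)@(7, 5): e=[-12,54,110] → .
    (4,2)@(9, 5): e=[4,58,90] → X
    (9,2)@(19, 5): e=[84,78,-10] → .
    (4,3)@(9, 7): e=[-20,90,82] → .
  covered (19 px):
    . . . . . . X X X X
    . . . X X X X X X .
    . . . . X X X X X .
    . . . . . . X X X .
    . . . . . . . X . .

Result: [98,42,12]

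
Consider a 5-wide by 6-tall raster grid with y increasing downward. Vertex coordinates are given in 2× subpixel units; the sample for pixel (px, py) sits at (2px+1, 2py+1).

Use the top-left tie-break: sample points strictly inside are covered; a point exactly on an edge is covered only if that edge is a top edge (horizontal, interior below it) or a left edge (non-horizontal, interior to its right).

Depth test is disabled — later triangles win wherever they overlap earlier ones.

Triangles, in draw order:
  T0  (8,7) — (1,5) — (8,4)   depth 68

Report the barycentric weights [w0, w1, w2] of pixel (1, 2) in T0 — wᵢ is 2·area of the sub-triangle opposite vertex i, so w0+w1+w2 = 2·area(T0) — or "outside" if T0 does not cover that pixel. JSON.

T0:
  2·area = 21
  edge (8, 7)→(1, 5): d=(-7,-2) top-left  bias=+0
  edge (1, 5)→(8, 4): d=(7,-1) top-left  bias=+0
  edge (8, 4)→(8, 7): d=(0,3) right/bottom  bias=-1
    (0,2)@(1, 5): e=[0,0,21] → X  [on edge]
    (1,2)@(3, 5): e=[4,2,15] → X
    (2,2)@(5, 5): e=[8,4,9] → X
    (3,2)@(7, 5): e=[12,6,3] → X
    (4,2)@(9, 5): e=[16,8,-3] → .
    (0,3)@(1, 7): e=[-14,14,21] → .
    (1,3)@(3, 7): e=[-10,16,15] → .
    (2,3)@(5, 7): e=[-6,18,9] → .
    (3,3)@(7, 7): e=[-2,20,3] → .
  covered (4 px):
    . . . . .
    . . . . .
    X X X X .
    . . . . .
    . . . . .
    . . . . .

Result: [2,15,4]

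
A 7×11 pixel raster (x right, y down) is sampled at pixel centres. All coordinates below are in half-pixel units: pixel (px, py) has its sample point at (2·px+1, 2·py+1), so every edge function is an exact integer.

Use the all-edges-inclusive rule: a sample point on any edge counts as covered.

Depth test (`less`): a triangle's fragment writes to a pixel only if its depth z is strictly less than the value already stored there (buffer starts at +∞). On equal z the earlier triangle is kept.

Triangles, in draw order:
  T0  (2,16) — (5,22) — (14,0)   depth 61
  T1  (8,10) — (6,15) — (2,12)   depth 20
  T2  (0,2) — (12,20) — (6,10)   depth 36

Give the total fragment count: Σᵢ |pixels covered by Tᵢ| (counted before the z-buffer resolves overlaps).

T0:
  2·area = 120  (B↔C swapped to make it positive)
  edge (2, 16)→(14, 0): d=(12,-16) inclusive
  edge (14, 0)→(5, 22): d=(-9,22) inclusive
  edge (5, 22)→(2, 16): d=(-3,-6) inclusive
    (5,2)@(11, 5): e=[12,21,87] → #
    (6,2)@(13, 5): e=[44,-23,99] → ·
    (4,3)@(9, 7): e=[4,47,69] → #
    (6,3)@(13, 7): e=[68,-41,93] → ·
    (4,4)@(9, 9): e=[28,29,63] → #
    (5,4)@(11, 9): e=[60,-15,75] → ·
    (3,5)@(7, 11): e=[20,55,45] → #
    (5,5)@(11, 11): e=[84,-33,69] → ·
    (2,6)@(5, 13): e=[12,81,27] → #
    (4,6)@(9, 13): e=[76,-7,51] → ·
    (1,7)@(3, 15): e=[4,107,9] → #
    (4,7)@(9, 15): e=[100,-25,45] → ·
  covered (16 px):
    · · · · · · ·
    · · · · · · ·
    · · · · · # ·
    · · · · # # ·
    · · · · # · ·
    · · · # # · ·
    · · # # · · ·
    · # # # · · ·
    · # # # · · ·
    · · # · · · ·
    · · # · · · ·
T1:
  2·area = 26
  edge (8, 10)→(6, 15): d=(-2,5) inclusive
  edge (6, 15)→(2, 12): d=(-4,-3) inclusive
  edge (2, 12)→(8, 10): d=(6,-2) inclusive
    (5,4)@(11, 9): e=[-13,39,0] → ·  [on edge]
    (2,5)@(5, 11): e=[13,13,0] → #  [on edge]
    (3,5)@(7, 11): e=[3,19,4] → #
    (4,5)@(9, 11): e=[-7,25,8] → ·
    (2,6)@(5, 13): e=[9,5,12] → #
    (3,6)@(7, 13): e=[-1,11,16] → ·
    (2,7)@(5, 15): e=[5,-3,24] → ·
  covered (3 px):
    · · · · · · ·
    · · · · · · ·
    · · · · · · ·
    · · · · · · ·
    · · · · · · ·
    · · # # · · ·
    · · # · · · ·
    · · · · · · ·
    · · · · · · ·
    · · · · · · ·
    · · · · · · ·
T2:
  2·area = 12  (B↔C swapped to make it positive)
  edge (0, 2)→(6, 10): d=(6,8) inclusive
  edge (6, 10)→(12, 20): d=(6,10) inclusive
  edge (12, 20)→(0, 2): d=(-12,-18) inclusive
    (1,2)@(3, 5): e=[-6,0,18] → ·  [on edge]
    (2,4)@(5, 9): e=[2,4,6] → #
    (3,4)@(7, 9): e=[-14,-16,42] → ·
    (2,5)@(5, 11): e=[14,16,-18] → ·
    (4,7)@(9, 15): e=[6,0,6] → #  [on edge]
    (5,7)@(11, 15): e=[-10,-20,42] → ·
    (4,8)@(9, 17): e=[18,12,-18] → ·
  covered (2 px):
    · · · · · · ·
    · · · · · · ·
    · · · · · · ·
    · · · · · · ·
    · · # · · · ·
    · · · · · · ·
    · · · · · · ·
    · · · · # · ·
    · · · · · · ·
    · · · · · · ·
    · · · · · · ·

Final: 21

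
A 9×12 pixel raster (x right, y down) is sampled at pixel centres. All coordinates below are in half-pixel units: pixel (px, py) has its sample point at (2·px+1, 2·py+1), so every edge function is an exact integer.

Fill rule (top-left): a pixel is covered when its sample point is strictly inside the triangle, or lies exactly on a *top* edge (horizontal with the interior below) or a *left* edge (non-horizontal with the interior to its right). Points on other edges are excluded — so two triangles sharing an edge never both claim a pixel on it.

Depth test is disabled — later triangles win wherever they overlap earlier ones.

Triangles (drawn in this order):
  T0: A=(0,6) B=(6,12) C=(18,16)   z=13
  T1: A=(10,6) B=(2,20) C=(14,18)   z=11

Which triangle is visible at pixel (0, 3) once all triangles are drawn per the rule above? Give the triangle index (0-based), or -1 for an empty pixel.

T0:
  2·area = 48  (B↔C swapped to make it positive)
  edge (0, 6)→(18, 16): d=(18,10) right/bottom  bias=-1
  edge (18, 16)→(6, 12): d=(-12,-4) top-left  bias=+0
  edge (6, 12)→(0, 6): d=(-6,-6) top-left  bias=+0
    (0,3)@(1, 7): e=[8,40,0] → #  [on edge]
    (1,3)@(3, 7): e=[-12,48,12] → ·
    (0,4)@(1, 9): e=[44,16,-12] → ·
    (1,4)@(3, 9): e=[24,24,0] → #  [on edge]
    (2,4)@(5, 9): e=[4,32,12] → #
    (3,4)@(7, 9): e=[-16,40,24] → ·
    (1,5)@(3, 11): e=[60,0,-12] → ·  [on edge]
    (2,5)@(5, 11): e=[40,8,0] → #  [on edge]
    (3,5)@(7, 11): e=[20,16,12] → #
    (4,5)@(9, 11): e=[0,24,24] → ·  [on edge]
    (2,6)@(5, 13): e=[76,-16,-12] → ·
    (3,6)@(7, 13): e=[56,-8,0] → ·  [on edge]
    (4,6)@(9, 13): e=[36,0,12] → #  [on edge]
    (4,7)@(9, 15): e=[72,-24,0] → ·  [on edge]
    (7,7)@(15, 15): e=[12,0,36] → #  [on edge]
    (5,8)@(11, 17): e=[88,-40,0] → ·  [on edge]
    (6,9)@(13, 19): e=[104,-56,0] → ·  [on edge]
    (7,10)@(15, 21): e=[120,-72,0] → ·  [on edge]
    (8,11)@(17, 23): e=[136,-88,0] → ·  [on edge]
  covered (8 px):
    · · · · · · · · ·
    · · · · · · · · ·
    · · · · · · · · ·
    # · · · · · · · ·
    · # # · · · · · ·
    · · # # · · · · ·
    · · · · # # · · ·
    · · · · · · · # ·
    · · · · · · · · ·
    · · · · · · · · ·
    · · · · · · · · ·
    · · · · · · · · ·
T1:
  2·area = 152  (B↔C swapped to make it positive)
  edge (10, 6)→(14, 18): d=(4,12) right/bottom  bias=-1
  edge (14, 18)→(2, 20): d=(-12,2) right/bottom  bias=-1
  edge (2, 20)→(10, 6): d=(8,-14) top-left  bias=+0
    (4,1)@(9, 3): e=[0,190,-38] → ·  [on edge]
    (4,4)@(9, 9): e=[24,118,10] → #
    (5,4)@(11, 9): e=[0,114,38] → ·  [on edge]
    (4,5)@(9, 11): e=[32,94,26] → #
    (5,5)@(11, 11): e=[8,90,54] → #
    (6,5)@(13, 11): e=[-16,86,82] → ·
    (3,6)@(7, 13): e=[64,74,14] → #
    (6,6)@(13, 13): e=[-8,62,98] → ·
    (2,7)@(5, 15): e=[96,54,2] → #
    (6,7)@(13, 15): e=[0,38,114] → ·  [on edge]
    (2,8)@(5, 17): e=[104,30,18] → #
    (6,8)@(13, 17): e=[8,14,130] → #
    (7,10)@(15, 21): e=[0,-38,190] → ·  [on edge]
  covered (18 px):
    · · · · · · · · ·
    · · · · · · · · ·
    · · · · · · · · ·
    · · · · · · · · ·
    · · · · # · · · ·
    · · · · # # · · ·
    · · · # # # · · ·
    · · # # # # · · ·
    · · # # # # # · ·
    · # # # · · · · ·
    · · · · · · · · ·
    · · · · · · · · ·

Z-buffer (winner per pixel, '.' = empty):
  . . . . . . . . .
  . . . . . . . . .
  . . . . . . . . .
  0 . . . . . . . .
  . 0 0 . 1 . . . .
  . . 0 0 1 1 . . .
  . . . 1 1 1 . . .
  . . 1 1 1 1 . 0 .
  . . 1 1 1 1 1 . .
  . 1 1 1 . . . . .
  . . . . . . . . .
  . . . . . . . . .

Final: 0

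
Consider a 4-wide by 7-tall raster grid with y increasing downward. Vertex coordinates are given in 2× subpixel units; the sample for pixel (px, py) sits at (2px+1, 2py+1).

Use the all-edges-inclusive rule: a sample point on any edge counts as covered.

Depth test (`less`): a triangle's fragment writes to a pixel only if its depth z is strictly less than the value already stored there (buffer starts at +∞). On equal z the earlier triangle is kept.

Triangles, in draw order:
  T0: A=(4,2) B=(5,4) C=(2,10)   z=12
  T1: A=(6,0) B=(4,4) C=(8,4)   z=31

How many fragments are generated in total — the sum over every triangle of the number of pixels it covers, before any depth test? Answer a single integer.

T0:
  2·area = 12
  edge (4, 2)→(5, 4): d=(1,2) inclusive
  edge (5, 4)→(2, 10): d=(-3,6) inclusive
  edge (2, 10)→(4, 2): d=(2,-8) inclusive
    (1,3)@(3, 7): e=[7,3,2] → X
    (2,3)@(5, 7): e=[3,-9,18] → .
    (1,4)@(3, 9): e=[9,-3,6] → .
  covered (1 px):
    . . . .
    . . . .
    . . . .
    . X . .
    . . . .
    . . . .
    . . . .
T1:
  2·area = 16  (B↔C swapped to make it positive)
  edge (6, 0)→(8, 4): d=(2,4) inclusive
  edge (8, 4)→(4, 4): d=(-4,0) inclusive
  edge (4, 4)→(6, 0): d=(2,-4) inclusive
    (2,1)@(5, 3): e=[10,4,2] → X
    (3,1)@(7, 3): e=[2,4,10] → X
    (2,2)@(5, 5): e=[14,-4,6] → .
    (3,2)@(7, 5): e=[6,-4,14] → .
  covered (2 px):
    . . . .
    . . X X
    . . . .
    . . . .
    . . . .
    . . . .
    . . . .

Answer: 3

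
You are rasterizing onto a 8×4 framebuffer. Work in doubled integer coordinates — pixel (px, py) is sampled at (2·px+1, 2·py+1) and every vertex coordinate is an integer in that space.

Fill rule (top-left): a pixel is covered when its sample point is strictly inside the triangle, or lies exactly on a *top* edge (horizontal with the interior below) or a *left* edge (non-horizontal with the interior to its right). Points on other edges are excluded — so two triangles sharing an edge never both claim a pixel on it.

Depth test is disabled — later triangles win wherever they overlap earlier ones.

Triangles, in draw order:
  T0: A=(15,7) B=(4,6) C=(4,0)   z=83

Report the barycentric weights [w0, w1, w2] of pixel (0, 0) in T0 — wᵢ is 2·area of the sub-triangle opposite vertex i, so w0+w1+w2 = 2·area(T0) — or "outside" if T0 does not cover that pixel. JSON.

T0:
  2·area = 66
  edge (15, 7)→(4, 6): d=(-11,-1) top-left  bias=+0
  edge (4, 6)→(4, 0): d=(0,-6) top-left  bias=+0
  edge (4, 0)→(15, 7): d=(11,7) right/bottom  bias=-1
    (2,0)@(5, 1): e=[56,6,4] → █
    (3,0)@(7, 1): e=[58,18,-10] → ·
    (2,1)@(5, 3): e=[34,6,26] → █
    (3,1)@(7, 3): e=[36,18,12] → █
    (4,1)@(9, 3): e=[38,30,-2] → ·
    (2,2)@(5, 5): e=[12,6,48] → █
    (4,2)@(9, 5): e=[16,30,20] → █
    (5,2)@(11, 5): e=[18,42,6] → █
    (6,2)@(13, 5): e=[20,54,-8] → ·
    (2,3)@(5, 7): e=[-10,6,70] → ·
    (3,3)@(7, 7): e=[-8,18,56] → ·
    (4,3)@(9, 7): e=[-6,30,42] → ·
    (7,3)@(15, 7): e=[0,66,0] → ·  [on edge]
  covered (7 px):
    · · █ · · · · ·
    · · █ █ · · · ·
    · · █ █ █ █ · ·
    · · · · · · · ·

Final: "outside"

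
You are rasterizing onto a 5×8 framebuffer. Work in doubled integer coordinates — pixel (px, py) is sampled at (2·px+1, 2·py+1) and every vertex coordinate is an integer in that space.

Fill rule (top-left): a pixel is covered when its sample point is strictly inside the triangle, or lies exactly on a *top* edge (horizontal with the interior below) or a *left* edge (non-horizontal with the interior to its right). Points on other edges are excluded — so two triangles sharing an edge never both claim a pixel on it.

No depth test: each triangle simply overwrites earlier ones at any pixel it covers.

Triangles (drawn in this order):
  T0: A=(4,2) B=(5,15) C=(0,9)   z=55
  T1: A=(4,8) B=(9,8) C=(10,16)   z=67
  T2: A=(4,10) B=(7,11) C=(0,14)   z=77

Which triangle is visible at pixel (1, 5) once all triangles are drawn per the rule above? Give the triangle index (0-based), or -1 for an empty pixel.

T0:
  2·area = 59
  edge (4, 2)→(5, 15): d=(1,13) right/bottom  bias=-1
  edge (5, 15)→(0, 9): d=(-5,-6) top-left  bias=+0
  edge (0, 9)→(4, 2): d=(4,-7) top-left  bias=+0
    (1,2)@(3, 5): e=[16,38,5] → █
    (2,2)@(5, 5): e=[-10,50,19] → ·
    (1,3)@(3, 7): e=[18,28,13] → █
    (2,3)@(5, 7): e=[-8,40,27] → ·
    (0,4)@(1, 9): e=[46,6,7] → █
    (2,4)@(5, 9): e=[-6,30,35] → ·
    (0,5)@(1, 11): e=[48,-4,15] → ·
    (1,5)@(3, 11): e=[22,8,29] → █
    (2,5)@(5, 11): e=[-4,20,43] → ·
    (1,6)@(3, 13): e=[24,-2,37] → ·
    (2,7)@(5, 15): e=[0,0,59] → ·  [on edge]
  covered (5 px):
    · · · · ·
    · · · · ·
    · █ · · ·
    · █ · · ·
    █ █ · · ·
    · █ · · ·
    · · · · ·
    · · · · ·
T1:
  2·area = 40
  edge (4, 8)→(9, 8): d=(5,0) top-left  bias=+0
  edge (9, 8)→(10, 16): d=(1,8) right/bottom  bias=-1
  edge (10, 16)→(4, 8): d=(-6,-8) top-left  bias=+0
    (2,4)@(5, 9): e=[5,33,2] → █
    (3,4)@(7, 9): e=[5,17,18] → █
    (4,4)@(9, 9): e=[5,1,34] → █
    (2,5)@(5, 11): e=[15,35,-10] → ·
    (3,5)@(7, 11): e=[15,19,6] → █
    (3,6)@(7, 13): e=[25,21,-6] → ·
    (4,6)@(9, 13): e=[25,5,10] → █
    (4,7)@(9, 15): e=[35,7,-2] → ·
  covered (6 px):
    · · · · ·
    · · · · ·
    · · · · ·
    · · · · ·
    · · █ █ █
    · · · █ █
    · · · · █
    · · · · ·
T2:
  2·area = 16
  edge (4, 10)→(7, 11): d=(3,1) right/bottom  bias=-1
  edge (7, 11)→(0, 14): d=(-7,3) right/bottom  bias=-1
  edge (0, 14)→(4, 10): d=(4,-4) top-left  bias=+0
    (4,2)@(9, 5): e=[-20,36,0] → ·  [on edge]
    (3,3)@(7, 7): e=[-12,28,0] → ·  [on edge]
    (0,4)@(1, 9): e=[0,32,-16] → ·  [on edge]
    (2,4)@(5, 9): e=[-4,20,0] → ·  [on edge]
    (1,5)@(3, 11): e=[4,12,0] → █  [on edge]
    (2,5)@(5, 11): e=[2,6,8] → █
    (3,5)@(7, 11): e=[0,0,16] → ·  [on edge]
    (0,6)@(1, 13): e=[12,4,0] → █  [on edge]
    (1,6)@(3, 13): e=[10,-2,8] → ·
    (2,6)@(5, 13): e=[8,-8,16] → ·
    (0,7)@(1, 15): e=[18,-10,8] → ·
  covered (3 px):
    · · · · ·
    · · · · ·
    · · · · ·
    · · · · ·
    · · · · ·
    · █ █ · ·
    █ · · · ·
    · · · · ·

Z-buffer (winner per pixel, '.' = empty):
  . . . . .
  . . . . .
  . 0 . . .
  . 0 . . .
  0 0 1 1 1
  . 2 2 1 1
  2 . . . 1
  . . . . .

Result: 2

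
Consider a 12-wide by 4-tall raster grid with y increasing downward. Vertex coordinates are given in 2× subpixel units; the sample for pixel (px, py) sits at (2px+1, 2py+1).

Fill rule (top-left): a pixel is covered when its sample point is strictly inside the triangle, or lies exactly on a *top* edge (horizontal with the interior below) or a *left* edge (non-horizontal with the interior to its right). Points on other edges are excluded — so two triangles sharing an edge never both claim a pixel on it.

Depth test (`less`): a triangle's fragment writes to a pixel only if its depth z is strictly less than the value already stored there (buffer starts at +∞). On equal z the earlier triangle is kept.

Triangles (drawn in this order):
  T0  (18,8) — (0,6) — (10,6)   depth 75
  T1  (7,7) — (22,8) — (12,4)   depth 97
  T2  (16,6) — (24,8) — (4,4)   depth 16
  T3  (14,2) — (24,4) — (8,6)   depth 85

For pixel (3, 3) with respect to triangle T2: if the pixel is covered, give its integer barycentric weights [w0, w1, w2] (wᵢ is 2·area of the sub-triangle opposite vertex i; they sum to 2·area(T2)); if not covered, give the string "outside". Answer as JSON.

T0:
  2·area = 20
  edge (18, 8)→(0, 6): d=(-18,-2) top-left  bias=+0
  edge (0, 6)→(10, 6): d=(10,0) top-left  bias=+0
  edge (10, 6)→(18, 8): d=(8,2) right/bottom  bias=-1
    (4,3)@(9, 7): e=[0,10,10] → X  [on edge]
    (5,3)@(11, 7): e=[4,10,6] → X
    (6,3)@(13, 7): e=[8,10,2] → X
    (7,3)@(15, 7): e=[12,10,-2] → .
  covered (3 px):
    . . . . . . . . . . . .
    . . . . . . . . . . . .
    . . . . . . . . . . . .
    . . . . X X X . . . . .
T1:
  2·area = 50  (B↔C swapped to make it positive)
  edge (7, 7)→(12, 4): d=(5,-3) top-left  bias=+0
  edge (12, 4)→(22, 8): d=(10,4) right/bottom  bias=-1
  edge (22, 8)→(7, 7): d=(-15,-1) top-left  bias=+0
    (8,0)@(17, 1): e=[0,-50,100] → .  [on edge]
    (5,2)@(11, 5): e=[2,14,34] → X
    (6,2)@(13, 5): e=[8,6,36] → X
    (7,2)@(15, 5): e=[14,-2,38] → .
    (3,3)@(7, 7): e=[0,50,0] → X  [on edge]
    (4,3)@(9, 7): e=[6,42,2] → X
    (7,3)@(15, 7): e=[24,18,8] → X
    (8,3)@(17, 7): e=[30,10,10] → X
    (9,3)@(19, 7): e=[36,2,12] → X
    (10,3)@(21, 7): e=[42,-6,14] → .
  covered (9 px):
    . . . . . . . . . . . .
    . . . . . . . . . . . .
    . . . . . X X . . . . .
    . . . X X X X X X X . .
T2:
  2·area = 8
  edge (16, 6)→(24, 8): d=(8,2) right/bottom  bias=-1
  edge (24, 8)→(4, 4): d=(-20,-4) top-left  bias=+0
  edge (4, 4)→(16, 6): d=(12,2) right/bottom  bias=-1
    (4,2)@(9, 5): e=[6,0,2] → X  [on edge]
    (5,2)@(11, 5): e=[2,8,-2] → .
    (4,3)@(9, 7): e=[22,-40,26] → .
    (9,3)@(19, 7): e=[2,0,6] → X  [on edge]
    (10,3)@(21, 7): e=[-2,8,2] → .
  covered (2 px):
    . . . . . . . . . . . .
    . . . . . . . . . . . .
    . . . . X . . . . . . .
    . . . . . . . . . X . .
T3:
  2·area = 52
  edge (14, 2)→(24, 4): d=(10,2) right/bottom  bias=-1
  edge (24, 4)→(8, 6): d=(-16,2) right/bottom  bias=-1
  edge (8, 6)→(14, 2): d=(6,-4) top-left  bias=+0
    (4,0)@(9, 1): e=[0,78,-26] → .  [on edge]
    (6,1)@(13, 3): e=[12,38,2] → X
    (7,1)@(15, 3): e=[8,34,10] → X
    (8,1)@(17, 3): e=[4,30,18] → X
    (9,1)@(19, 3): e=[0,26,26] → .  [on edge]
    (5,2)@(11, 5): e=[36,10,6] → X
    (8,2)@(17, 5): e=[24,-2,30] → .
    (5,3)@(11, 7): e=[56,-22,18] → .
    (6,3)@(13, 7): e=[52,-26,26] → .
    (7,3)@(15, 7): e=[48,-30,34] → .
  covered (6 px):
    . . . . . . . . . . . .
    . . . . . . X X X . . .
    . . . . . X X X . . . .
    . . . . . . . . . . . .

Final: "outside"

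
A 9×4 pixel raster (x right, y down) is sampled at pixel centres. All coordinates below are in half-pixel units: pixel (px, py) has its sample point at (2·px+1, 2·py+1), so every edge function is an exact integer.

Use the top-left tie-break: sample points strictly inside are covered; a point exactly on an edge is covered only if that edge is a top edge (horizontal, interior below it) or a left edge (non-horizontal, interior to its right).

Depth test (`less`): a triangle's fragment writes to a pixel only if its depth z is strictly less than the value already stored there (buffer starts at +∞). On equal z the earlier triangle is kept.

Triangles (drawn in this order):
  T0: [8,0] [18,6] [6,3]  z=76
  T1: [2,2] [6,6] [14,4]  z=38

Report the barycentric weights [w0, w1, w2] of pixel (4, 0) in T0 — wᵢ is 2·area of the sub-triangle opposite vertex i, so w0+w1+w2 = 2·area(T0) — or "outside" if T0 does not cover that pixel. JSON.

T0:
  2·area = 42
  edge (8, 0)→(18, 6): d=(10,6) right/bottom  bias=-1
  edge (18, 6)→(6, 3): d=(-12,-3) top-left  bias=+0
  edge (6, 3)→(8, 0): d=(2,-3) top-left  bias=+0
    (4,0)@(9, 1): e=[4,33,5] → █
    (5,0)@(11, 1): e=[-8,39,11] → ·
    (3,1)@(7, 3): e=[36,3,3] → █
    (5,1)@(11, 3): e=[12,15,15] → █
    (6,1)@(13, 3): e=[0,21,21] → ·  [on edge]
    (3,2)@(7, 5): e=[56,-21,7] → ·
    (4,2)@(9, 5): e=[44,-15,13] → ·
    (5,2)@(11, 5): e=[32,-9,19] → ·
    (7,2)@(15, 5): e=[8,3,31] → █
    (8,2)@(17, 5): e=[-4,9,37] → ·
    (7,3)@(15, 7): e=[28,-21,35] → ·
  covered (5 px):
    · · · · █ · · · ·
    · · · █ █ █ · · ·
    · · · · · · · █ ·
    · · · · · · · · ·
T1:
  2·area = 40  (B↔C swapped to make it positive)
  edge (2, 2)→(14, 4): d=(12,2) right/bottom  bias=-1
  edge (14, 4)→(6, 6): d=(-8,2) right/bottom  bias=-1
  edge (6, 6)→(2, 2): d=(-4,-4) top-left  bias=+0
    (0,0)@(1, 1): e=[-10,50,0] → ·  [on edge]
    (1,1)@(3, 3): e=[10,30,0] → █  [on edge]
    (2,1)@(5, 3): e=[6,26,8] → █
    (3,1)@(7, 3): e=[2,22,16] → █
    (4,1)@(9, 3): e=[-2,18,24] → ·
    (1,2)@(3, 5): e=[34,14,-8] → ·
    (2,2)@(5, 5): e=[30,10,0] → █  [on edge]
    (4,2)@(9, 5): e=[22,2,16] → █
    (5,2)@(11, 5): e=[18,-2,24] → ·
    (2,3)@(5, 7): e=[54,-6,-8] → ·
    (3,3)@(7, 7): e=[50,-10,0] → ·  [on edge]
    (4,3)@(9, 7): e=[46,-14,8] → ·
  covered (6 px):
    · · · · · · · · ·
    · █ █ █ · · · · ·
    · · █ █ █ · · · ·
    · · · · · · · · ·

Answer: [33,5,4]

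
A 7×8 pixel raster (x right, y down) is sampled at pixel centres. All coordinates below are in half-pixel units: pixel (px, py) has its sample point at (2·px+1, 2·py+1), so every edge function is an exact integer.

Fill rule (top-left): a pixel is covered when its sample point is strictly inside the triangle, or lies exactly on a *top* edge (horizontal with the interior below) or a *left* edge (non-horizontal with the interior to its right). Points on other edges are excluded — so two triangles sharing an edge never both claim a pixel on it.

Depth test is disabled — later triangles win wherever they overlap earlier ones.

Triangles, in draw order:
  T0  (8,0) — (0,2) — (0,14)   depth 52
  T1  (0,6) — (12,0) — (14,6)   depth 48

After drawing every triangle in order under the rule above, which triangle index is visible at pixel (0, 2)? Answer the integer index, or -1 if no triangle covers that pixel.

T0:
  2·area = 96  (B↔C swapped to make it positive)
  edge (8, 0)→(0, 14): d=(-8,14) right/bottom  bias=-1
  edge (0, 14)→(0, 2): d=(0,-12) top-left  bias=+0
  edge (0, 2)→(8, 0): d=(8,-2) top-left  bias=+0
    (2,0)@(5, 1): e=[34,60,2] → #
    (3,0)@(7, 1): e=[6,84,6] → #
    (4,0)@(9, 1): e=[-22,108,10] → ·
    (0,1)@(1, 3): e=[74,12,10] → #
    (1,1)@(3, 3): e=[46,36,14] → #
    (3,1)@(7, 3): e=[-10,84,22] → ·
    (0,2)@(1, 5): e=[58,12,26] → #
    (3,2)@(7, 5): e=[-26,84,38] → ·
    (0,3)@(1, 7): e=[42,12,42] → #
    (2,3)@(5, 7): e=[-14,60,50] → ·
    (0,4)@(1, 9): e=[26,12,58] → #
    (1,4)@(3, 9): e=[-2,36,62] → ·
  covered (12 px):
    · · # # · · ·
    # # # · · · ·
    # # # · · · ·
    # # · · · · ·
    # · · · · · ·
    # · · · · · ·
    · · · · · · ·
    · · · · · · ·
T1:
  2·area = 84
  edge (0, 6)→(12, 0): d=(12,-6) top-left  bias=+0
  edge (12, 0)→(14, 6): d=(2,6) right/bottom  bias=-1
  edge (14, 6)→(0, 6): d=(-14,0) right/bottom  bias=-1
    (5,0)@(11, 1): e=[6,8,70] → #
    (6,0)@(13, 1): e=[18,-4,70] → ·
    (3,1)@(7, 3): e=[6,36,42] → #
    (4,1)@(9, 3): e=[18,24,42] → #
    (6,1)@(13, 3): e=[42,0,42] → ·  [on edge]
    (1,2)@(3, 5): e=[6,64,14] → #
    (2,2)@(5, 5): e=[18,52,14] → #
    (6,2)@(13, 5): e=[66,4,14] → #
    (1,3)@(3, 7): e=[30,68,-14] → ·
    (2,3)@(5, 7): e=[42,56,-14] → ·
    (3,3)@(7, 7): e=[54,44,-14] → ·
    (4,3)@(9, 7): e=[66,32,-14] → ·
  covered (10 px):
    · · · · · # ·
    · · · # # # ·
    · # # # # # #
    · · · · · · ·
    · · · · · · ·
    · · · · · · ·
    · · · · · · ·
    · · · · · · ·

Z-buffer (winner per pixel, '.' = empty):
  . . 0 0 . 1 .
  0 0 0 1 1 1 .
  0 1 1 1 1 1 1
  0 0 . . . . .
  0 . . . . . .
  0 . . . . . .
  . . . . . . .
  . . . . . . .

Result: 0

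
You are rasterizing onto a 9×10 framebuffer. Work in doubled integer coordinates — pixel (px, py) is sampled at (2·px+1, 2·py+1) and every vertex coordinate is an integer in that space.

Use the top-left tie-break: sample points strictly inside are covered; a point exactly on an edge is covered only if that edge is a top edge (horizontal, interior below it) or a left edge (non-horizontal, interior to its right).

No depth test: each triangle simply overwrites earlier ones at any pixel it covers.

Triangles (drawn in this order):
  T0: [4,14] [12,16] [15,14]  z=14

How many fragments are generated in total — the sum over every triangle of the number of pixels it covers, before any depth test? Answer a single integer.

T0:
  2·area = 22  (B↔C swapped to make it positive)
  edge (4, 14)→(15, 14): d=(11,0) top-left  bias=+0
  edge (15, 14)→(12, 16): d=(-3,2) right/bottom  bias=-1
  edge (12, 16)→(4, 14): d=(-8,-2) top-left  bias=+0
    (4,7)@(9, 15): e=[11,9,2] → #
    (5,7)@(11, 15): e=[11,5,6] → #
    (6,7)@(13, 15): e=[11,1,10] → #
    (7,7)@(15, 15): e=[11,-3,14] → ·
    (4,8)@(9, 17): e=[33,3,-14] → ·
    (5,8)@(11, 17): e=[33,-1,-10] → ·
    (6,8)@(13, 17): e=[33,-5,-6] → ·
  covered (3 px):
    · · · · · · · · ·
    · · · · · · · · ·
    · · · · · · · · ·
    · · · · · · · · ·
    · · · · · · · · ·
    · · · · · · · · ·
    · · · · · · · · ·
    · · · · # # # · ·
    · · · · · · · · ·
    · · · · · · · · ·

Answer: 3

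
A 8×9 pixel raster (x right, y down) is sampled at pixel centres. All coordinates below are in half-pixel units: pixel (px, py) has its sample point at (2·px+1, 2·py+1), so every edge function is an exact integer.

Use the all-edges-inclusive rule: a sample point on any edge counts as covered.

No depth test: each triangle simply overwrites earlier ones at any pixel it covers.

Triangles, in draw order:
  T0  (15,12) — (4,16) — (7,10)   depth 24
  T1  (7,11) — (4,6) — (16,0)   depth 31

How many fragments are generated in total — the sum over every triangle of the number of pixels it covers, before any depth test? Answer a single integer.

T0:
  2·area = 54
  edge (15, 12)→(4, 16): d=(-11,4) inclusive
  edge (4, 16)→(7, 10): d=(3,-6) inclusive
  edge (7, 10)→(15, 12): d=(8,2) inclusive
    (1,4)@(3, 9): e=[81,-27,0] → ·  [on edge]
    (3,5)@(7, 11): e=[43,3,8] → #
    (4,5)@(9, 11): e=[35,15,4] → #
    (5,5)@(11, 11): e=[27,27,0] → #  [on edge]
    (6,5)@(13, 11): e=[19,39,-4] → ·
    (3,6)@(7, 13): e=[21,9,24] → #
    (6,6)@(13, 13): e=[-3,45,12] → ·
    (2,7)@(5, 15): e=[7,3,44] → #
    (3,7)@(7, 15): e=[-1,15,40] → ·
    (4,7)@(9, 15): e=[-9,27,36] → ·
    (5,7)@(11, 15): e=[-17,39,32] → ·
    (2,8)@(5, 17): e=[-15,9,60] → ·
  covered (7 px):
    · · · · · · · ·
    · · · · · · · ·
    · · · · · · · ·
    · · · · · · · ·
    · · · · · · · ·
    · · · # # # · ·
    · · · # # # · ·
    · · # · · · · ·
    · · · · · · · ·
T1:
  2·area = 78
  edge (7, 11)→(4, 6): d=(-3,-5) inclusive
  edge (4, 6)→(16, 0): d=(12,-6) inclusive
  edge (16, 0)→(7, 11): d=(-9,11) inclusive
    (0,0)@(1, 1): e=[0,-78,156] → ·  [on edge]
    (7,0)@(15, 1): e=[70,6,2] → #
    (5,1)@(11, 3): e=[44,6,28] → #
    (6,1)@(13, 3): e=[54,18,6] → #
    (7,1)@(15, 3): e=[64,30,-16] → ·
    (3,2)@(7, 5): e=[18,6,54] → #
    (4,2)@(9, 5): e=[28,18,32] → #
    (6,2)@(13, 5): e=[48,42,-12] → ·
    (2,3)@(5, 7): e=[2,18,58] → #
    (5,3)@(11, 7): e=[32,54,-8] → ·
    (2,4)@(5, 9): e=[-4,42,40] → ·
    (3,4)@(7, 9): e=[6,54,18] → #
    (3,5)@(7, 11): e=[0,78,0] → #  [on edge]
  covered (11 px):
    · · · · · · · #
    · · · · · # # ·
    · · · # # # · ·
    · · # # # · · ·
    · · · # · · · ·
    · · · # · · · ·
    · · · · · · · ·
    · · · · · · · ·
    · · · · · · · ·

Result: 18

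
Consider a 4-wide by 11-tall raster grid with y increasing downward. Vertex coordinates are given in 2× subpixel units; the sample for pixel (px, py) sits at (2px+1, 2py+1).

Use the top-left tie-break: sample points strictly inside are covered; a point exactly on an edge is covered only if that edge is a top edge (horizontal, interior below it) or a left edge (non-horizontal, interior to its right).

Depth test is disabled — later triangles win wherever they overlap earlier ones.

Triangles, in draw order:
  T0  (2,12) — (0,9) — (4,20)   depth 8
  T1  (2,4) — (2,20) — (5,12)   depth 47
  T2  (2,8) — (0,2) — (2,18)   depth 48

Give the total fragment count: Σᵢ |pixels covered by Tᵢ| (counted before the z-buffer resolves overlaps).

T0:
  2·area = 10  (B↔C swapped to make it positive)
  edge (2, 12)→(4, 20): d=(2,8) right/bottom  bias=-1
  edge (4, 20)→(0, 9): d=(-4,-11) top-left  bias=+0
  edge (0, 9)→(2, 12): d=(2,3) right/bottom  bias=-1
    (0,5)@(1, 11): e=[6,3,1] → █
    (1,5)@(3, 11): e=[-10,25,-5] → ·
    (0,6)@(1, 13): e=[10,-5,5] → ·
    (1,8)@(3, 17): e=[2,1,7] → █
    (2,8)@(5, 17): e=[-14,23,1] → ·
    (1,9)@(3, 19): e=[6,-7,11] → ·
  covered (2 px):
    · · · ·
    · · · ·
    · · · ·
    · · · ·
    · · · ·
    █ · · ·
    · · · ·
    · · · ·
    · █ · ·
    · · · ·
    · · · ·
T1:
  2·area = 48  (B↔C swapped to make it positive)
  edge (2, 4)→(5, 12): d=(3,8) right/bottom  bias=-1
  edge (5, 12)→(2, 20): d=(-3,8) right/bottom  bias=-1
  edge (2, 20)→(2, 4): d=(0,-16) top-left  bias=+0
    (1,3)@(3, 7): e=[1,31,16] → █
    (2,3)@(5, 7): e=[-15,15,48] → ·
    (1,4)@(3, 9): e=[7,25,16] → █
    (2,4)@(5, 9): e=[-9,9,48] → ·
    (1,5)@(3, 11): e=[13,19,16] → █
    (2,5)@(5, 11): e=[-3,3,48] → ·
    (1,6)@(3, 13): e=[19,13,16] → █
    (2,6)@(5, 13): e=[3,-3,48] → ·
    (1,7)@(3, 15): e=[25,7,16] → █
    (2,7)@(5, 15): e=[9,-9,48] → ·
    (1,8)@(3, 17): e=[31,1,16] → █
    (2,8)@(5, 17): e=[15,-15,48] → ·
  covered (6 px):
    · · · ·
    · · · ·
    · · · ·
    · █ · ·
    · █ · ·
    · █ · ·
    · █ · ·
    · █ · ·
    · █ · ·
    · · · ·
    · · · ·
T2:
  2·area = 20  (B↔C swapped to make it positive)
  edge (2, 8)→(2, 18): d=(0,10) right/bottom  bias=-1
  edge (2, 18)→(0, 2): d=(-2,-16) top-left  bias=+0
  edge (0, 2)→(2, 8): d=(2,6) right/bottom  bias=-1
    (0,2)@(1, 5): e=[10,10,0] → ·  [on edge]
    (0,3)@(1, 7): e=[10,6,4] → █
    (1,3)@(3, 7): e=[-10,38,-8] → ·
    (0,4)@(1, 9): e=[10,2,8] → █
    (1,4)@(3, 9): e=[-10,34,-4] → ·
    (0,5)@(1, 11): e=[10,-2,12] → ·
    (1,5)@(3, 11): e=[-10,30,0] → ·  [on edge]
    (2,8)@(5, 17): e=[-30,50,0] → ·  [on edge]
  covered (2 px):
    · · · ·
    · · · ·
    · · · ·
    █ · · ·
    █ · · ·
    · · · ·
    · · · ·
    · · · ·
    · · · ·
    · · · ·
    · · · ·

Final: 10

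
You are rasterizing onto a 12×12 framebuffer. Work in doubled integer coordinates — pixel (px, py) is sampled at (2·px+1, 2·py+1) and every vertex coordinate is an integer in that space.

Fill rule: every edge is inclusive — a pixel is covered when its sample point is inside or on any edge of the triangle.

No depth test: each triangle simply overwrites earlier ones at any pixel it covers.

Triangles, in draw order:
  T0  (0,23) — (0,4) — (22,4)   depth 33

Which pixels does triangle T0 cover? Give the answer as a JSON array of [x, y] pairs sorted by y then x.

T0:
  2·area = 418
  edge (0, 23)→(0, 4): d=(0,-19) inclusive
  edge (0, 4)→(22, 4): d=(22,0) inclusive
  edge (22, 4)→(0, 23): d=(-22,19) inclusive
    (0,2)@(1, 5): e=[19,22,377] → X
    (1,2)@(3, 5): e=[57,22,339] → X
    (2,2)@(5, 5): e=[95,22,301] → X
    (3,2)@(7, 5): e=[133,22,263] → X
    (4,2)@(9, 5): e=[171,22,225] → X
    (5,2)@(11, 5): e=[209,22,187] → X
    (6,2)@(13, 5): e=[247,22,149] → X
    (7,2)@(15, 5): e=[285,22,111] → X
    (8,2)@(17, 5): e=[323,22,73] → X
    (9,2)@(19, 5): e=[361,22,35] → X
    (10,2)@(21, 5): e=[399,22,-3] → .
    (0,3)@(1, 7): e=[19,66,333] → X
  covered (51 px):
    . . . . . . . . . . . .
    . . . . . . . . . . . .
    X X X X X X X X X X . .
    X X X X X X X X X . . .
    X X X X X X X X . . . .
    X X X X X X X . . . . .
    X X X X X X . . . . . .
    X X X X X . . . . . . .
    X X X . . . . . . . . .
    X X . . . . . . . . . .
    X . . . . . . . . . . .
    . . . . . . . . . . . .

Result: [[0,2],[1,2],[2,2],[3,2],[4,2],[5,2],[6,2],[7,2],[8,2],[9,2],[0,3],[1,3],[2,3],[3,3],[4,3],[5,3],[6,3],[7,3],[8,3],[0,4],[1,4],[2,4],[3,4],[4,4],[5,4],[6,4],[7,4],[0,5],[1,5],[2,5],[3,5],[4,5],[5,5],[6,5],[0,6],[1,6],[2,6],[3,6],[4,6],[5,6],[0,7],[1,7],[2,7],[3,7],[4,7],[0,8],[1,8],[2,8],[0,9],[1,9],[0,10]]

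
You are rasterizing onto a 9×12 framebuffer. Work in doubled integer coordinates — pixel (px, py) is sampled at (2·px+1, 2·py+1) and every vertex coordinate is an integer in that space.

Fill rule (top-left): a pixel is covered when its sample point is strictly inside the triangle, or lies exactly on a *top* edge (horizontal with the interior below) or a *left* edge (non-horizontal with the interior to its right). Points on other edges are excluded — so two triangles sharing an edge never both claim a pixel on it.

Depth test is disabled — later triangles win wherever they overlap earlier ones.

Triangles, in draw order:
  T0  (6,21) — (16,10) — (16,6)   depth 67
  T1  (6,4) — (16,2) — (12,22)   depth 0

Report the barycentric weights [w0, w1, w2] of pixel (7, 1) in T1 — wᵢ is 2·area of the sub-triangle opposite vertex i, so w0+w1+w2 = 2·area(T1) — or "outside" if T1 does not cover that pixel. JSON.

T0:
  2·area = 40  (B↔C swapped to make it positive)
  edge (6, 21)→(16, 6): d=(10,-15) top-left  bias=+0
  edge (16, 6)→(16, 10): d=(0,4) right/bottom  bias=-1
  edge (16, 10)→(6, 21): d=(-10,11) right/bottom  bias=-1
    (7,4)@(15, 9): e=[15,4,21] → X
    (8,4)@(17, 9): e=[45,-4,-1] → .
    (6,5)@(13, 11): e=[5,12,23] → X
    (8,5)@(17, 11): e=[65,-4,-21] → .
    (6,6)@(13, 13): e=[25,12,3] → X
    (7,6)@(15, 13): e=[55,4,-19] → .
    (5,7)@(11, 15): e=[15,20,5] → X
    (6,7)@(13, 15): e=[45,12,-17] → .
    (4,8)@(9, 17): e=[5,28,7] → X
    (5,8)@(11, 17): e=[35,20,-15] → .
    (4,9)@(9, 19): e=[25,28,-13] → .
  covered (6 px):
    . . . . . . . . .
    . . . . . . . . .
    . . . . . . . . .
    . . . . . . . . .
    . . . . . . . X .
    . . . . . . X X .
    . . . . . . X . .
    . . . . . X . . .
    . . . . X . . . .
    . . . . . . . . .
    . . . . . . . . .
    . . . . . . . . .
T1:
  2·area = 192
  edge (6, 4)→(16, 2): d=(10,-2) top-left  bias=+0
  edge (16, 2)→(12, 22): d=(-4,20) right/bottom  bias=-1
  edge (12, 22)→(6, 4): d=(-6,-18) top-left  bias=+0
    (2,0)@(5, 1): e=[-32,224,0] → .  [on edge]
    (5,1)@(11, 3): e=[0,96,96] → X  [on edge]
    (6,1)@(13, 3): e=[4,56,132] → X
    (7,1)@(15, 3): e=[8,16,168] → X
    (8,1)@(17, 3): e=[12,-24,204] → .
    (0,2)@(1, 5): e=[0,288,-96] → .  [on edge]
    (3,2)@(7, 5): e=[12,168,12] → X
    (4,2)@(9, 5): e=[16,128,48] → X
    (8,2)@(17, 5): e=[32,-32,192] → .
    (3,3)@(7, 7): e=[32,160,0] → X  [on edge]
    (7,3)@(15, 7): e=[48,0,144] → .  [on edge]
    (3,4)@(7, 9): e=[52,152,-12] → .
    (4,6)@(9, 13): e=[96,96,0] → X  [on edge]
    (6,8)@(13, 17): e=[144,0,48] → .  [on edge]
    (5,9)@(11, 19): e=[160,32,0] → X  [on edge]
  covered (25 px):
    . . . . . . . . .
    . . . . . X X X .
    . . . X X X X X .
    . . . X X X X . .
    . . . . X X X . .
    . . . . X X X . .
    . . . . X X X . .
    . . . . . X X . .
    . . . . . X . . .
    . . . . . X . . .
    . . . . . . . . .
    . . . . . . . . .

Result: [16,168,8]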